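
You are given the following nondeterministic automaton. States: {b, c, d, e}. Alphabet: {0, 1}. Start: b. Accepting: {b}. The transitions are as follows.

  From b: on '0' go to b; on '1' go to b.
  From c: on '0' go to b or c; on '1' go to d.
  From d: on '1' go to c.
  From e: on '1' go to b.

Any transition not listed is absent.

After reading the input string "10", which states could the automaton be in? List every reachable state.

{b}

Start in {b}.
Read '1': {b} → {b}.
Read '0': {b} → {b}.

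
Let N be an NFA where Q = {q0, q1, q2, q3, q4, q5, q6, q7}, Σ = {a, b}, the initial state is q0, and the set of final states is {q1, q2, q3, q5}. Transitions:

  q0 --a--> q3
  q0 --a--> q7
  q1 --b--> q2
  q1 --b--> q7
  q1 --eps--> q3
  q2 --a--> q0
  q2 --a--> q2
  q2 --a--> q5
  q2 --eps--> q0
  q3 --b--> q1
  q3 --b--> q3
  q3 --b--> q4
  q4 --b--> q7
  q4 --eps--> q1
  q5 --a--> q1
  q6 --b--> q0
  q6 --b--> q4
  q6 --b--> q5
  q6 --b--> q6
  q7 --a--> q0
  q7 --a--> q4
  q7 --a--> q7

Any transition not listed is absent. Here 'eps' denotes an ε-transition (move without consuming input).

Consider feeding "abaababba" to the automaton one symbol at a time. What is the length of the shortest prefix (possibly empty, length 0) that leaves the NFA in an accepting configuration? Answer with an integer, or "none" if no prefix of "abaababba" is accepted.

Start in {q0}.
Read 'a': {q0} → {q3, q7}.
None of the earlier sets intersect F, but {q3, q7} does.

1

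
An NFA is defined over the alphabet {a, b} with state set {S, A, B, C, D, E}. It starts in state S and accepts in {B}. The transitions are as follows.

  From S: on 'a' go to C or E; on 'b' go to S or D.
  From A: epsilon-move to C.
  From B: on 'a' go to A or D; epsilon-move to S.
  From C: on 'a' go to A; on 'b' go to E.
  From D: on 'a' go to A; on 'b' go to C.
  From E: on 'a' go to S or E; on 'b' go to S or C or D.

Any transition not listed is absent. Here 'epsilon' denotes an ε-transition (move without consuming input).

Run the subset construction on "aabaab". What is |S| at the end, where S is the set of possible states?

Start in {S}.
Read 'a': S→{C, E}; now {C, E}.
Read 'a': C→{A}, E→{S, E}; union {S, A, E}; ε-closure = {S, A, C, E}.
Read 'b': S→{S, D}, A→∅, C→{E}, E→{S, C, D}; now {S, C, D, E}.
Read 'a': S→{C, E}, C→{A}, D→{A}, E→{S, E}; now {S, A, C, E}.
Read 'a': S→{C, E}, A→∅, C→{A}, E→{S, E}; now {S, A, C, E}.
Read 'b': S→{S, D}, A→∅, C→{E}, E→{S, C, D}; now {S, C, D, E}.
That set has 4 states.

4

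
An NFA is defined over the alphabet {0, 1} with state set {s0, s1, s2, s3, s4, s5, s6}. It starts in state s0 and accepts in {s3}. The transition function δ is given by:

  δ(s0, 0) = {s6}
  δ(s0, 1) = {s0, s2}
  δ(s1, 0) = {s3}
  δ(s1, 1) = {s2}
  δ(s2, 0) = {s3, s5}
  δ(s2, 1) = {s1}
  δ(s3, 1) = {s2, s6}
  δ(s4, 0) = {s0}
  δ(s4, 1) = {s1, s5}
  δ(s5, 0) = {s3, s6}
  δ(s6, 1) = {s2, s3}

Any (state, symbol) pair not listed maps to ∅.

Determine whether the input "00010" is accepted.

Start in {s0}.
Read '0': {s0} → {s6}.
Read '0': {s6} → ∅.
The set is empty and remains empty for the remaining 3 symbols.
The final set ∅ contains no accepting state.

No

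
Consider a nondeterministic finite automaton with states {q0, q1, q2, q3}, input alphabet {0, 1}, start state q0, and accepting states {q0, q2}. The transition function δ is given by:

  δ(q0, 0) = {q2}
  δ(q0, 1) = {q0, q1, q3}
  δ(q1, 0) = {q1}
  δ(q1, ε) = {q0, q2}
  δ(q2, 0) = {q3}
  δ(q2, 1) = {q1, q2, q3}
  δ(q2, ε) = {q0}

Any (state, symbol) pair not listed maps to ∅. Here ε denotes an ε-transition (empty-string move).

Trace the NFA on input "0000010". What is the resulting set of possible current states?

Start in {q0}.
Read '0': q0→{q2}; union {q2}; ε-closure = {q0, q2}.
Read '0': q0→{q2}, q2→{q3}; union {q2, q3}; ε-closure = {q0, q2, q3}.
Read '0': q0→{q2}, q2→{q3}, q3→∅; union {q2, q3}; ε-closure = {q0, q2, q3}.
Read '0': q0→{q2}, q2→{q3}, q3→∅; union {q2, q3}; ε-closure = {q0, q2, q3}.
Read '0': q0→{q2}, q2→{q3}, q3→∅; union {q2, q3}; ε-closure = {q0, q2, q3}.
Read '1': q0→{q0, q1, q3}, q2→{q1, q2, q3}, q3→∅; now {q0, q1, q2, q3}.
Read '0': q0→{q2}, q1→{q1}, q2→{q3}, q3→∅; union {q1, q2, q3}; ε-closure = {q0, q1, q2, q3}.

{q0, q1, q2, q3}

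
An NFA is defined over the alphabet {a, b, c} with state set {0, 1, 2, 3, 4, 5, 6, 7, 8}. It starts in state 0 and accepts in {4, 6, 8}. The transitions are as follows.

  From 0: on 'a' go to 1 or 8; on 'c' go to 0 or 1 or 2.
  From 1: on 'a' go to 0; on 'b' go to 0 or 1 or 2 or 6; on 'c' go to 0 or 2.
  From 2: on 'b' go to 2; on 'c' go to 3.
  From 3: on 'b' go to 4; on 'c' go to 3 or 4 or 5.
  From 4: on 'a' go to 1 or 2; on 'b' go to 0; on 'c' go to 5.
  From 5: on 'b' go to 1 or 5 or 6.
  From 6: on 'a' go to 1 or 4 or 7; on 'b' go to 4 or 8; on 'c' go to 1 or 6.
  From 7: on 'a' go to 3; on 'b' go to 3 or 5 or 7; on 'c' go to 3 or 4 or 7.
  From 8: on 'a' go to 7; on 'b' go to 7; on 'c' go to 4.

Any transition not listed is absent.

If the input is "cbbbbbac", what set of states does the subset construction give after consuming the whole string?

{0, 1, 2, 3, 4, 5, 7}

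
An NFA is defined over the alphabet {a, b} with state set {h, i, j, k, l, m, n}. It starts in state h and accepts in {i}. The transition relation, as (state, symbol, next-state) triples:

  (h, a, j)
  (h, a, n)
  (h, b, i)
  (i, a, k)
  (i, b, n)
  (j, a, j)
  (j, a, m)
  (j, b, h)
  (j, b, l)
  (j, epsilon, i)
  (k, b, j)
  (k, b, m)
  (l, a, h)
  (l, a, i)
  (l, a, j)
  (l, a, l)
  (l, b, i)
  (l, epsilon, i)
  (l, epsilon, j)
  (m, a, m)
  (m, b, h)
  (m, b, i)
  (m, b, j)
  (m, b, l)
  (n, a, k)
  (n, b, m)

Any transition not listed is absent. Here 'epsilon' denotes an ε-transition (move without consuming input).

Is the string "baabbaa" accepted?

Start in {h}.
Read 'b': {h} → {i}.
Read 'a': {i} → {k}.
Read 'a': {k} → ∅.
The set is empty and remains empty for the remaining 4 symbols.
The final set ∅ contains no accepting state.

No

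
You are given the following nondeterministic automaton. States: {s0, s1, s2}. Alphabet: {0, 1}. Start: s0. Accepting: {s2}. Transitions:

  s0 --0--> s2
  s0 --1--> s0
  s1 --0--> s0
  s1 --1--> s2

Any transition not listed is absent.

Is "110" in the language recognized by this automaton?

Yes

Start in {s0}.
Read '1': s0→{s0}; now {s0}.
Read '1': s0→{s0}; now {s0}.
Read '0': s0→{s2}; now {s2}.
The final set {s2} contains the accepting state s2.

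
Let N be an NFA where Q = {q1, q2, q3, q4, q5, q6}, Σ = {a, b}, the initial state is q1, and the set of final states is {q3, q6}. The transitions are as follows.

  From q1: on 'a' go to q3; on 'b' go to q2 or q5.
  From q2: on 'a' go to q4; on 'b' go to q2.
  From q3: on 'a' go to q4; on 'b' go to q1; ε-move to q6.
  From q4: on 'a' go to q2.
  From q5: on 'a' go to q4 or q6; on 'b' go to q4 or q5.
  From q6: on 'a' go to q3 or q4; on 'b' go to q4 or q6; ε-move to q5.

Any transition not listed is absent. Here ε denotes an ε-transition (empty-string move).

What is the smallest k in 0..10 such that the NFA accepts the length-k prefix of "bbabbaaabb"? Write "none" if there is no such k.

Start in {q1}.
Read 'b': q1→{q2, q5}; now {q2, q5}.
Read 'b': q2→{q2}, q5→{q4, q5}; now {q2, q4, q5}.
Read 'a': q2→{q4}, q4→{q2}, q5→{q4, q6}; union {q2, q4, q6}; ε-closure = {q2, q4, q5, q6}.
None of the earlier sets intersect F, but {q2, q4, q5, q6} does.

3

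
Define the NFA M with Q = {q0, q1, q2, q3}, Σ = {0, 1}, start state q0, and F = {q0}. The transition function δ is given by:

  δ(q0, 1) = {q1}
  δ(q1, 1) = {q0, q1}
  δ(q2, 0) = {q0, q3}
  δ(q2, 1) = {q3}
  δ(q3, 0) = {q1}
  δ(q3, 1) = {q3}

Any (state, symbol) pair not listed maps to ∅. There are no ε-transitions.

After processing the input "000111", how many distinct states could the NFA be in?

0

Start in {q0}.
Read '0': {q0} → ∅.
The set is empty and remains empty for the remaining 5 symbols.
That set has 0 states.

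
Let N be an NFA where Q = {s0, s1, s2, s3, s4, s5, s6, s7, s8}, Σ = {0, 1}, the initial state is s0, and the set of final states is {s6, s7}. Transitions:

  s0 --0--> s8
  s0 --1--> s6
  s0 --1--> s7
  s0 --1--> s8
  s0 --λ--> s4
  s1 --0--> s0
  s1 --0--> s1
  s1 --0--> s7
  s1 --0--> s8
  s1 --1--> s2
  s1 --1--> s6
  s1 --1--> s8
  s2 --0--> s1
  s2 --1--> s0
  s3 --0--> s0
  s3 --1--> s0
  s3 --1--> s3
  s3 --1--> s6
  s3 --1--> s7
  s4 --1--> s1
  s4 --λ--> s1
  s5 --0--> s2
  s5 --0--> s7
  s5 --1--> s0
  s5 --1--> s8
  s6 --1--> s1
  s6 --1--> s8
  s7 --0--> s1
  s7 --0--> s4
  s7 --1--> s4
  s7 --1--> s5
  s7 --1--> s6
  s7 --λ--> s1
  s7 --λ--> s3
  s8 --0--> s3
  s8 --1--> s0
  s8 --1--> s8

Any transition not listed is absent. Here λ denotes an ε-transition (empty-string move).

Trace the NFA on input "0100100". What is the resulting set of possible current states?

{s0, s1, s3, s4, s7, s8}

Start: ε-closure({s0}) = {s0, s1, s4}.
Read '0': {s0, s1, s4} → {s0, s1, s3, s4, s7, s8}.
Read '1': {s0, s1, s3, s4, s7, s8} → {s0, s1, s2, s3, s4, s5, s6, s7, s8}.
Read '0': {s0, s1, s2, s3, s4, s5, s6, s7, s8} → {s0, s1, s2, s3, s4, s7, s8}.
Read '0': {s0, s1, s2, s3, s4, s7, s8} → {s0, s1, s3, s4, s7, s8}.
Read '1': {s0, s1, s3, s4, s7, s8} → {s0, s1, s2, s3, s4, s5, s6, s7, s8}.
Read '0': {s0, s1, s2, s3, s4, s5, s6, s7, s8} → {s0, s1, s2, s3, s4, s7, s8}.
Read '0': {s0, s1, s2, s3, s4, s7, s8} → {s0, s1, s3, s4, s7, s8}.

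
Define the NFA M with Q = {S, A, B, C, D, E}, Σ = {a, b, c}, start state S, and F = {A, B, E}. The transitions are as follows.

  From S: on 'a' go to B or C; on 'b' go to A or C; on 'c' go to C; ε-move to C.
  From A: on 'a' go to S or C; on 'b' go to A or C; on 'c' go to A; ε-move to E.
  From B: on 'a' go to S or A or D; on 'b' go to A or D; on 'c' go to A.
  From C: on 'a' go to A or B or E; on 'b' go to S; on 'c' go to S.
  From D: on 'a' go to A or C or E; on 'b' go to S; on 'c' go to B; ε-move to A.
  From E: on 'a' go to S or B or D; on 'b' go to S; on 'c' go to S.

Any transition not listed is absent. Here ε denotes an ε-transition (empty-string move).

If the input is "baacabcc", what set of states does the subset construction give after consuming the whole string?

Start: ε-closure({S}) = {S, C}.
Read 'b': {S, C} → {S, A, C, E}.
Read 'a': {S, A, C, E} → {S, A, B, C, D, E}.
Read 'a': {S, A, B, C, D, E} → {S, A, B, C, D, E}.
Read 'c': {S, A, B, C, D, E} → {S, A, B, C, E}.
Read 'a': {S, A, B, C, E} → {S, A, B, C, D, E}.
Read 'b': {S, A, B, C, D, E} → {S, A, C, D, E}.
Read 'c': {S, A, C, D, E} → {S, A, B, C, E}.
Read 'c': {S, A, B, C, E} → {S, A, C, E}.

{S, A, C, E}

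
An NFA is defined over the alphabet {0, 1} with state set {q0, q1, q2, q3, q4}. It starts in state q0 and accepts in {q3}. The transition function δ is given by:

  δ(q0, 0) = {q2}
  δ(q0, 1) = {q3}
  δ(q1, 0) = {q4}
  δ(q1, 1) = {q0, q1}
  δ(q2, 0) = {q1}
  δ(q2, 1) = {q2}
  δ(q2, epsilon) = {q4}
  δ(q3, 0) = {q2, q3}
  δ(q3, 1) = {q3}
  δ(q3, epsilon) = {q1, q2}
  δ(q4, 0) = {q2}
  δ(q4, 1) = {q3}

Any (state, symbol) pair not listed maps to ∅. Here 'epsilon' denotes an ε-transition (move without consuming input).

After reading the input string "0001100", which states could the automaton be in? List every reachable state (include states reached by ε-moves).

Start in {q0}.
Read '0': q0→{q2}; union {q2}; ε-closure = {q2, q4}.
Read '0': q2→{q1}, q4→{q2}; union {q1, q2}; ε-closure = {q1, q2, q4}.
Read '0': q1→{q4}, q2→{q1}, q4→{q2}; now {q1, q2, q4}.
Read '1': q1→{q0, q1}, q2→{q2}, q4→{q3}; union {q0, q1, q2, q3}; ε-closure = {q0, q1, q2, q3, q4}.
Read '1': q0→{q3}, q1→{q0, q1}, q2→{q2}, q3→{q3}, q4→{q3}; union {q0, q1, q2, q3}; ε-closure = {q0, q1, q2, q3, q4}.
Read '0': q0→{q2}, q1→{q4}, q2→{q1}, q3→{q2, q3}, q4→{q2}; now {q1, q2, q3, q4}.
Read '0': q1→{q4}, q2→{q1}, q3→{q2, q3}, q4→{q2}; now {q1, q2, q3, q4}.

{q1, q2, q3, q4}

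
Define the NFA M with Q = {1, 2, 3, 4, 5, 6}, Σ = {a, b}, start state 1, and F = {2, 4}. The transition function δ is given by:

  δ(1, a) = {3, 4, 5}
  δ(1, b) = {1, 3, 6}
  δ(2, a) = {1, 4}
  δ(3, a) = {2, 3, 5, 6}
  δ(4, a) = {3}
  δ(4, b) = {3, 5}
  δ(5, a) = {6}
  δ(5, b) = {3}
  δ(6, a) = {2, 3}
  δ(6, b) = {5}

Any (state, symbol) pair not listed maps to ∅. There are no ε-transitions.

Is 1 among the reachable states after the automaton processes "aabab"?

Start in {1}.
Read 'a': {1} → {3, 4, 5}.
Read 'a': {3, 4, 5} → {2, 3, 5, 6}.
Read 'b': {2, 3, 5, 6} → {3, 5}.
Read 'a': {3, 5} → {2, 3, 5, 6}.
Read 'b': {2, 3, 5, 6} → {3, 5}.
State 1 is not in {3, 5}.

No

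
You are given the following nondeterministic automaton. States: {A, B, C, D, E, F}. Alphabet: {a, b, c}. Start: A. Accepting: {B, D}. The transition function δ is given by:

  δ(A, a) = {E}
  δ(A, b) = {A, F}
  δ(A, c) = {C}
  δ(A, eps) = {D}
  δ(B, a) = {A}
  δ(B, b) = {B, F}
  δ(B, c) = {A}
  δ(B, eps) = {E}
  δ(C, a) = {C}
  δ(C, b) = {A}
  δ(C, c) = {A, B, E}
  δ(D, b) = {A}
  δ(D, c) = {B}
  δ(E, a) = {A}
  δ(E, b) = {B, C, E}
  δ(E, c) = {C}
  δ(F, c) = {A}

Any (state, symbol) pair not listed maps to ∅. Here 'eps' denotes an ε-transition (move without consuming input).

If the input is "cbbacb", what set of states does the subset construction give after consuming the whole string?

Start: ε-closure({A}) = {A, D}.
Read 'c': A→{C}, D→{B}; union {B, C}; ε-closure = {B, C, E}.
Read 'b': B→{B, F}, C→{A}, E→{B, C, E}; union {A, B, C, E, F}; ε-closure = {A, B, C, D, E, F}.
Read 'b': A→{A, F}, B→{B, F}, C→{A}, D→{A}, E→{B, C, E}, F→∅; union {A, B, C, E, F}; ε-closure = {A, B, C, D, E, F}.
Read 'a': A→{E}, B→{A}, C→{C}, D→∅, E→{A}, F→∅; union {A, C, E}; ε-closure = {A, C, D, E}.
Read 'c': A→{C}, C→{A, B, E}, D→{B}, E→{C}; union {A, B, C, E}; ε-closure = {A, B, C, D, E}.
Read 'b': A→{A, F}, B→{B, F}, C→{A}, D→{A}, E→{B, C, E}; union {A, B, C, E, F}; ε-closure = {A, B, C, D, E, F}.

{A, B, C, D, E, F}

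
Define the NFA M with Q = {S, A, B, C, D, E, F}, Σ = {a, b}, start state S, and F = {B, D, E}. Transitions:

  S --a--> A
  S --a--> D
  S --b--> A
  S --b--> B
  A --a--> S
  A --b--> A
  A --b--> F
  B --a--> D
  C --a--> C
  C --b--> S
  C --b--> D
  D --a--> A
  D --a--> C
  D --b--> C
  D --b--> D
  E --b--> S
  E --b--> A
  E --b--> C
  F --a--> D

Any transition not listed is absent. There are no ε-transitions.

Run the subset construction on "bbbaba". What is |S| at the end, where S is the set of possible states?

Start in {S}.
Read 'b': S→{A, B}; now {A, B}.
Read 'b': A→{A, F}, B→∅; now {A, F}.
Read 'b': A→{A, F}, F→∅; now {A, F}.
Read 'a': A→{S}, F→{D}; now {S, D}.
Read 'b': S→{A, B}, D→{C, D}; now {A, B, C, D}.
Read 'a': A→{S}, B→{D}, C→{C}, D→{A, C}; now {S, A, C, D}.
That set has 4 states.

4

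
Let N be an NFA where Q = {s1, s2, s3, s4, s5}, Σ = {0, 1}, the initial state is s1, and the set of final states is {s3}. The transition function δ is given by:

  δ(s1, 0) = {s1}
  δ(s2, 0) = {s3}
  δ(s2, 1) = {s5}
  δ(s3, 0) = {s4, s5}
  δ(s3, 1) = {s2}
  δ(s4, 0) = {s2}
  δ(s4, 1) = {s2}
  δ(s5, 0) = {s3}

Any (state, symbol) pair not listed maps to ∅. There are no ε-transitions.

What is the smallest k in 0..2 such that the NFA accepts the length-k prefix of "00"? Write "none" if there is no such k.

none

Start in {s1}.
Read '0': s1→{s1}; now {s1}.
Read '0': s1→{s1}; now {s1}.
No reachable set along the way intersects F.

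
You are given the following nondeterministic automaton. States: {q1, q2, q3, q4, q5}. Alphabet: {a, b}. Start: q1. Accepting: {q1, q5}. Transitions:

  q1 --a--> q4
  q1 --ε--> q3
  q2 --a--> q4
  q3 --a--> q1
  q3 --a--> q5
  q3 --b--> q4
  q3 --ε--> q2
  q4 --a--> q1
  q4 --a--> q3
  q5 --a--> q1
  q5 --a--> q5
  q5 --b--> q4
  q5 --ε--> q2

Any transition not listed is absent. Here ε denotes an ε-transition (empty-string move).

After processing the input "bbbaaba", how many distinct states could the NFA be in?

Start: ε-closure({q1}) = {q1, q2, q3}.
Read 'b': {q1, q2, q3} → {q4}.
Read 'b': {q4} → ∅.
The set is empty and remains empty for the remaining 5 symbols.
That set has 0 states.

0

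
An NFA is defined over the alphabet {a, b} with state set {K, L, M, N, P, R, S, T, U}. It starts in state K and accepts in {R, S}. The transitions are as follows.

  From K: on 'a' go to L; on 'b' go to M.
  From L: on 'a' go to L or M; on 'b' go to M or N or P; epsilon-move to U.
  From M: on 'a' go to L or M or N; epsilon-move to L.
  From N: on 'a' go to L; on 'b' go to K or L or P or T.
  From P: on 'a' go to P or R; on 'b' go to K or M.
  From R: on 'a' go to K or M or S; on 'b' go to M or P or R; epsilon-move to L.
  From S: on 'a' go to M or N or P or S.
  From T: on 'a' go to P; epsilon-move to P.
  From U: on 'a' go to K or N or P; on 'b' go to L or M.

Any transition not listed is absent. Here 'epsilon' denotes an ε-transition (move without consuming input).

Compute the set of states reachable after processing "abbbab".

{K, L, M, N, P, R, T, U}

Start in {K}.
Read 'a': {K} → {L, U}.
Read 'b': {L, U} → {L, M, N, P, U}.
Read 'b': {L, M, N, P, U} → {K, L, M, N, P, T, U}.
Read 'b': {K, L, M, N, P, T, U} → {K, L, M, N, P, T, U}.
Read 'a': {K, L, M, N, P, T, U} → {K, L, M, N, P, R, U}.
Read 'b': {K, L, M, N, P, R, U} → {K, L, M, N, P, R, T, U}.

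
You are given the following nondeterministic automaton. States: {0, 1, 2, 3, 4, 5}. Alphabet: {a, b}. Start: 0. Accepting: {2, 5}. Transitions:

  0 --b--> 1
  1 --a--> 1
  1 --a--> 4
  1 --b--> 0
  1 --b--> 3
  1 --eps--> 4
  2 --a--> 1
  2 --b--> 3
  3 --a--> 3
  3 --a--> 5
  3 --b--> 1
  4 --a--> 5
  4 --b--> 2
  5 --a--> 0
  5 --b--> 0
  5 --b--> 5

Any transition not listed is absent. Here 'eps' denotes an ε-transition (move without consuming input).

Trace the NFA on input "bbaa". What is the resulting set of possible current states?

{0, 1, 3, 4, 5}

Start in {0}.
Read 'b': {0} → {1, 4}.
Read 'b': {1, 4} → {0, 2, 3}.
Read 'a': {0, 2, 3} → {1, 3, 4, 5}.
Read 'a': {1, 3, 4, 5} → {0, 1, 3, 4, 5}.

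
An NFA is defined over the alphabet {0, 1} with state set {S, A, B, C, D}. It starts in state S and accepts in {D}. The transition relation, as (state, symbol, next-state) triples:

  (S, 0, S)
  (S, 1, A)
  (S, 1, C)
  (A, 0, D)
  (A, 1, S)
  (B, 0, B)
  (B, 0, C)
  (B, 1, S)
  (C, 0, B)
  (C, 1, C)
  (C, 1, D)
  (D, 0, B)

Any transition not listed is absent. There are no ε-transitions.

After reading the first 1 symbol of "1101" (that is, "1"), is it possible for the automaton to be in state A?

Yes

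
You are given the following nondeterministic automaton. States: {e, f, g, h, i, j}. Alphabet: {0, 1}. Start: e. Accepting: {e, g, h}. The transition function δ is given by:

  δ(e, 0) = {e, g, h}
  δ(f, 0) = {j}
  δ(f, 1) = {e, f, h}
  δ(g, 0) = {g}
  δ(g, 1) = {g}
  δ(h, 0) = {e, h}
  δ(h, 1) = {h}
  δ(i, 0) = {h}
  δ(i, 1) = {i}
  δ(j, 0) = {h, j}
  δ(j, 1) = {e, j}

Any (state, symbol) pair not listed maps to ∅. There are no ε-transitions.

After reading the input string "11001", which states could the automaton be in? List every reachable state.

Start in {e}.
Read '1': {e} → ∅.
The set is empty and remains empty for the remaining 4 symbols.

∅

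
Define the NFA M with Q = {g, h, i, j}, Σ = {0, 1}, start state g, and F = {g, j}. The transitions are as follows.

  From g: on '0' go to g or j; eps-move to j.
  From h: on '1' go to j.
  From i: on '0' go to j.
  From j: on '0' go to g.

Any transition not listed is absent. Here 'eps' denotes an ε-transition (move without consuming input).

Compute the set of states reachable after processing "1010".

∅

Start: ε-closure({g}) = {g, j}.
Read '1': {g, j} → ∅.
The set is empty and remains empty for the remaining 3 symbols.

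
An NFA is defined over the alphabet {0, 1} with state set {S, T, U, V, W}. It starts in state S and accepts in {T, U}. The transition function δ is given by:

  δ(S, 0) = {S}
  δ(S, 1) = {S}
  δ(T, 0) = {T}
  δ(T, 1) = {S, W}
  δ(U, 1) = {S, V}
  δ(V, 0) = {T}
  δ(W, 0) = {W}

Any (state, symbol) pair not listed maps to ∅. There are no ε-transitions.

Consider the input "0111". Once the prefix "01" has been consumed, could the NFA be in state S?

Start in {S}.
Read '0': S→{S}; now {S}.
Read '1': S→{S}; now {S}.
State S is in {S}.

Yes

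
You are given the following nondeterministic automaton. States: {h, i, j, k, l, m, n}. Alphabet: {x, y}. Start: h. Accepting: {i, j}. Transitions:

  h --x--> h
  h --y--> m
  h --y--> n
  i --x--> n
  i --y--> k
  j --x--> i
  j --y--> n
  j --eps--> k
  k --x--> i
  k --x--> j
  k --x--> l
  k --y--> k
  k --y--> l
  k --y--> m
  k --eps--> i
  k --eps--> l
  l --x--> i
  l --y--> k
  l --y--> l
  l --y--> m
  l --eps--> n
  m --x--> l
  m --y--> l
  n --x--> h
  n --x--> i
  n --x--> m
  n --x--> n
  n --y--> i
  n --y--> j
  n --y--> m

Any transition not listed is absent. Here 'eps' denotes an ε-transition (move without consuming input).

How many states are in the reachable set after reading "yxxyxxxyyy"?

6

Start in {h}.
Read 'y': {h} → {m, n}.
Read 'x': {m, n} → {h, i, l, m, n}.
Read 'x': {h, i, l, m, n} → {h, i, l, m, n}.
Read 'y': {h, i, l, m, n} → {i, j, k, l, m, n}.
Read 'x': {i, j, k, l, m, n} → {h, i, j, k, l, m, n}.
Read 'x': {h, i, j, k, l, m, n} → {h, i, j, k, l, m, n}.
Read 'x': {h, i, j, k, l, m, n} → {h, i, j, k, l, m, n}.
Read 'y': {h, i, j, k, l, m, n} → {i, j, k, l, m, n}.
Read 'y': {i, j, k, l, m, n} → {i, j, k, l, m, n}.
Read 'y': {i, j, k, l, m, n} → {i, j, k, l, m, n}.
That set has 6 states.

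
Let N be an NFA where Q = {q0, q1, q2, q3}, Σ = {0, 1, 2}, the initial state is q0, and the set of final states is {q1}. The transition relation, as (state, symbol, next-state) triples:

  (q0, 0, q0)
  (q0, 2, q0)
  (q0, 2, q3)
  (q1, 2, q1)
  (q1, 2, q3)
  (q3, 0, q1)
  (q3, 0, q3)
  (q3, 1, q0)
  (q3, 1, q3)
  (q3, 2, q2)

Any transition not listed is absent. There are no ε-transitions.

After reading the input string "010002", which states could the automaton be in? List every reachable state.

Start in {q0}.
Read '0': {q0} → {q0}.
Read '1': {q0} → ∅.
The set is empty and remains empty for the remaining 4 symbols.

∅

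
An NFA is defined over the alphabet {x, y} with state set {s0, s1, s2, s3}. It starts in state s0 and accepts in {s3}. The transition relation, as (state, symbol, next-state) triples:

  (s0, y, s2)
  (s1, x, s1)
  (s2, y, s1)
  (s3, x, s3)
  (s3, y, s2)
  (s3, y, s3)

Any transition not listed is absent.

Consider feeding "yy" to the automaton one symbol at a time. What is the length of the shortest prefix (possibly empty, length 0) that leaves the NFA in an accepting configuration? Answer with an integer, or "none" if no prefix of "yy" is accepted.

none

Start in {s0}.
Read 'y': {s0} → {s2}.
Read 'y': {s2} → {s1}.
No reachable set along the way intersects F.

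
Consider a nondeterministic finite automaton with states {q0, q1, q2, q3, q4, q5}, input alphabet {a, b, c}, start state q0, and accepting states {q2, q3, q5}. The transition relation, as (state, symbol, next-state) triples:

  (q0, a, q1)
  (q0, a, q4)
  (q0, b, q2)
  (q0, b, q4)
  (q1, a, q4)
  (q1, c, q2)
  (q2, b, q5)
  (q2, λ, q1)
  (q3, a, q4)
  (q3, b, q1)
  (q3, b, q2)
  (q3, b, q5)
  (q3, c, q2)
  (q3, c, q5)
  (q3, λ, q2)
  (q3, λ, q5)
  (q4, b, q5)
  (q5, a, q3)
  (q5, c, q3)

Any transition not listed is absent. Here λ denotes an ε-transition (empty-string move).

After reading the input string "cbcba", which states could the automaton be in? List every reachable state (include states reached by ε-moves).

Start in {q0}.
Read 'c': q0→∅; now ∅.
The set is empty and remains empty for the remaining 4 symbols.

∅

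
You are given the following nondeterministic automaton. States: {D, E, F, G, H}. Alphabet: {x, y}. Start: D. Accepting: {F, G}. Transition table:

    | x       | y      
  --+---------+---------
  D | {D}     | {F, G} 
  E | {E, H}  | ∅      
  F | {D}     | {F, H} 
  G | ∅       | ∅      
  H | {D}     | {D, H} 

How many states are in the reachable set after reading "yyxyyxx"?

Start in {D}.
Read 'y': {D} → {F, G}.
Read 'y': {F, G} → {F, H}.
Read 'x': {F, H} → {D}.
Read 'y': {D} → {F, G}.
Read 'y': {F, G} → {F, H}.
Read 'x': {F, H} → {D}.
Read 'x': {D} → {D}.
That set has 1 state.

1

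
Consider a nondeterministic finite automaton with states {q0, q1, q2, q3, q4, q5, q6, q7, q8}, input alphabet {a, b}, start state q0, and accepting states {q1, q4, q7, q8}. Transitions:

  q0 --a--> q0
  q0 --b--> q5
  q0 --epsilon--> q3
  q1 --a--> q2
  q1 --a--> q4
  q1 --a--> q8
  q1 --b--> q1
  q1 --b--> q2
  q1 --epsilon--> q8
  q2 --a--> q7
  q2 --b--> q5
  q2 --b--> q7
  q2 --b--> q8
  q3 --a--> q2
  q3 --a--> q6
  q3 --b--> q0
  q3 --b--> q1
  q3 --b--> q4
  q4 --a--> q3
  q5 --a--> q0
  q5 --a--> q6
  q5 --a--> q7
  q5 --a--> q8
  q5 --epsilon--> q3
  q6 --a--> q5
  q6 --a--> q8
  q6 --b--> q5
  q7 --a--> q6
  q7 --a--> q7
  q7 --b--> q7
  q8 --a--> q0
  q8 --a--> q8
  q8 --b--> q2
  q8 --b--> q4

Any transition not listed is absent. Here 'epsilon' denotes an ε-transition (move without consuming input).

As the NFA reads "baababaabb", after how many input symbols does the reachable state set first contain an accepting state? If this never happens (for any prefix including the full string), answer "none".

Start: ε-closure({q0}) = {q0, q3}.
Read 'b': q0→{q5}, q3→{q0, q1, q4}; union {q0, q1, q4, q5}; ε-closure = {q0, q1, q3, q4, q5, q8}.
None of the earlier sets intersect F, but {q0, q1, q3, q4, q5, q8} does.

1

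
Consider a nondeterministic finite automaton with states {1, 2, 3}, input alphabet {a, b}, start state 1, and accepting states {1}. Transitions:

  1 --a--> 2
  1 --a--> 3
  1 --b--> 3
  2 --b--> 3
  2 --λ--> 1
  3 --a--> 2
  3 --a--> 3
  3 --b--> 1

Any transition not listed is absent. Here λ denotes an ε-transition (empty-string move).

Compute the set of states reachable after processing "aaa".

{1, 2, 3}

Start in {1}.
Read 'a': {1} → {1, 2, 3}.
Read 'a': {1, 2, 3} → {1, 2, 3}.
Read 'a': {1, 2, 3} → {1, 2, 3}.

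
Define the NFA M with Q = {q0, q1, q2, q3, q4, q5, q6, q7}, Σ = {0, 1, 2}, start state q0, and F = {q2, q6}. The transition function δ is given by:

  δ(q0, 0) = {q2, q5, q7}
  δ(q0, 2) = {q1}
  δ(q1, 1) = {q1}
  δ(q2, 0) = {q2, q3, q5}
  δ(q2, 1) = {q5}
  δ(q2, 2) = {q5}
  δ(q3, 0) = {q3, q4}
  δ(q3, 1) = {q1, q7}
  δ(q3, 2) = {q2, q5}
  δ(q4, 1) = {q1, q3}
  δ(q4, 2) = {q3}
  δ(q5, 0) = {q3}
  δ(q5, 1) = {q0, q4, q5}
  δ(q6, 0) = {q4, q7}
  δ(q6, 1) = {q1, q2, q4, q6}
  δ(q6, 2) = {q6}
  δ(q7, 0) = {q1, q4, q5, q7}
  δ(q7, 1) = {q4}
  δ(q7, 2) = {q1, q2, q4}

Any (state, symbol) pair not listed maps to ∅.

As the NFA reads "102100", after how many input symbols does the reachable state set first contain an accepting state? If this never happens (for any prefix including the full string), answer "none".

none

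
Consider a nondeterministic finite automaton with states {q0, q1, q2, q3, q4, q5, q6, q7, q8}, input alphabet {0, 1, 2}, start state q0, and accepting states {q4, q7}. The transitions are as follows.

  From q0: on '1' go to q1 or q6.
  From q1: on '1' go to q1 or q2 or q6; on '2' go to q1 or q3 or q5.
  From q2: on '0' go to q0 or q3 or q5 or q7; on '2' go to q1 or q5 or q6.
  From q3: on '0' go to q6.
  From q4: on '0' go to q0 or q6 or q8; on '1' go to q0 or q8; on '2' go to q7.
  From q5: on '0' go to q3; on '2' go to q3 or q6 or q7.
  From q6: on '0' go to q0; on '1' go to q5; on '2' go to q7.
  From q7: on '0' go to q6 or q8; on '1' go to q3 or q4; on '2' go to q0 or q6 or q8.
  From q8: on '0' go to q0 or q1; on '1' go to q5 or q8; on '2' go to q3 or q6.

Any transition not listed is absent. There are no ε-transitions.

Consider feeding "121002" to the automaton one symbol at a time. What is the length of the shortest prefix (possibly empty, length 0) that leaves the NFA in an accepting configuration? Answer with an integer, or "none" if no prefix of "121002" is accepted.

2

Start in {q0}.
Read '1': q0→{q1, q6}; now {q1, q6}.
Read '2': q1→{q1, q3, q5}, q6→{q7}; now {q1, q3, q5, q7}.
None of the earlier sets intersect F, but {q1, q3, q5, q7} does.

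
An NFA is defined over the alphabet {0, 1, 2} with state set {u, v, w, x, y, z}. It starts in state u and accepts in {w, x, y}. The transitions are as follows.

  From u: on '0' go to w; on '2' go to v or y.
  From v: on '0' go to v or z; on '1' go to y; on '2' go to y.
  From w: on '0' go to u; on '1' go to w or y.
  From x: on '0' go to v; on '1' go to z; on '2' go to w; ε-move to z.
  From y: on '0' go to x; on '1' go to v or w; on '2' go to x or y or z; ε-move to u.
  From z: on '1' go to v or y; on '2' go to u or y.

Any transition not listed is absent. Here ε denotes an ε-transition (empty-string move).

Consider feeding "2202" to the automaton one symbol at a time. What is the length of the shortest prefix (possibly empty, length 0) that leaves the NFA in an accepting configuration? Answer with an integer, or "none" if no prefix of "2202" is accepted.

1

Start in {u}.
Read '2': {u} → {u, v, y}.
None of the earlier sets intersect F, but {u, v, y} does.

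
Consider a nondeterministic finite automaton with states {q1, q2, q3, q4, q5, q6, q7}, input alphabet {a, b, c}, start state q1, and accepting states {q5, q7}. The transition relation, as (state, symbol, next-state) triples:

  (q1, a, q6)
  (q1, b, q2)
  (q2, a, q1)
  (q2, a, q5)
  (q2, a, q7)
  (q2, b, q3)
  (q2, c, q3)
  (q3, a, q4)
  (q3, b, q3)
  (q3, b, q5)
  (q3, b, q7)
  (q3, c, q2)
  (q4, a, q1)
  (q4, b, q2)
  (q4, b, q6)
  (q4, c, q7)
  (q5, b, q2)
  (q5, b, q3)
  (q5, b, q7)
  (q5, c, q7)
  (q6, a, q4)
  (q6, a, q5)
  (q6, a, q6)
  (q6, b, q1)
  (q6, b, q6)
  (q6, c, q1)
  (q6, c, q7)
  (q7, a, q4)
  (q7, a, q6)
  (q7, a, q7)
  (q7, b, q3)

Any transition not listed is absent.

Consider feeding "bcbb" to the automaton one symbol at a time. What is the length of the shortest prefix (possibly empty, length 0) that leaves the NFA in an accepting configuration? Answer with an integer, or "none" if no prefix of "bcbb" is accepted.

Start in {q1}.
Read 'b': q1→{q2}; now {q2}.
Read 'c': q2→{q3}; now {q3}.
Read 'b': q3→{q3, q5, q7}; now {q3, q5, q7}.
None of the earlier sets intersect F, but {q3, q5, q7} does.

3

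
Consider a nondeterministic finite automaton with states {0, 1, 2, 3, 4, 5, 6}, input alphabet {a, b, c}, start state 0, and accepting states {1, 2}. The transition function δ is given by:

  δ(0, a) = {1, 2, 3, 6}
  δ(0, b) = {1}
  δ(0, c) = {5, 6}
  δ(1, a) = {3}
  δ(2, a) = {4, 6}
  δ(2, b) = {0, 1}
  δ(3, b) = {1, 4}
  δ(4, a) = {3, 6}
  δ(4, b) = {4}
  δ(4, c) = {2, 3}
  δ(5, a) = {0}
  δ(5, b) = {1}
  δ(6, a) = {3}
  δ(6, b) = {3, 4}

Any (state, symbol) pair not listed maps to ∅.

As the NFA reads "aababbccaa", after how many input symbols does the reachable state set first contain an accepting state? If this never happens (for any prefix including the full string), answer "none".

Start in {0}.
Read 'a': 0→{1, 2, 3, 6}; now {1, 2, 3, 6}.
None of the earlier sets intersect F, but {1, 2, 3, 6} does.

1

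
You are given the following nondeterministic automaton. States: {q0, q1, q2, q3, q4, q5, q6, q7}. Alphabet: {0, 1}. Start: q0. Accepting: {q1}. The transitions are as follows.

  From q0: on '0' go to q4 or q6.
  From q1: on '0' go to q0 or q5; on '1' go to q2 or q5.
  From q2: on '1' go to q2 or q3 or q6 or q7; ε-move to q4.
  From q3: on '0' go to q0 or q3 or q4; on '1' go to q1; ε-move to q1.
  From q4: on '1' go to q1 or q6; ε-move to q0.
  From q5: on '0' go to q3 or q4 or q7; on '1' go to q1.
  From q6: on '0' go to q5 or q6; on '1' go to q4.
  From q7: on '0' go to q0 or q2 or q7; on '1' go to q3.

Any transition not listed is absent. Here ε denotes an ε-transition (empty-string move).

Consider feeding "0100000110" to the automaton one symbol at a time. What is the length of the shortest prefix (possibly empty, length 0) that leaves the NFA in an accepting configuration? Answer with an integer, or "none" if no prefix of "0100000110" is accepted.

2

Start in {q0}.
Read '0': q0→{q4, q6}; union {q4, q6}; ε-closure = {q0, q4, q6}.
Read '1': q0→∅, q4→{q1, q6}, q6→{q4}; union {q1, q4, q6}; ε-closure = {q0, q1, q4, q6}.
None of the earlier sets intersect F, but {q0, q1, q4, q6} does.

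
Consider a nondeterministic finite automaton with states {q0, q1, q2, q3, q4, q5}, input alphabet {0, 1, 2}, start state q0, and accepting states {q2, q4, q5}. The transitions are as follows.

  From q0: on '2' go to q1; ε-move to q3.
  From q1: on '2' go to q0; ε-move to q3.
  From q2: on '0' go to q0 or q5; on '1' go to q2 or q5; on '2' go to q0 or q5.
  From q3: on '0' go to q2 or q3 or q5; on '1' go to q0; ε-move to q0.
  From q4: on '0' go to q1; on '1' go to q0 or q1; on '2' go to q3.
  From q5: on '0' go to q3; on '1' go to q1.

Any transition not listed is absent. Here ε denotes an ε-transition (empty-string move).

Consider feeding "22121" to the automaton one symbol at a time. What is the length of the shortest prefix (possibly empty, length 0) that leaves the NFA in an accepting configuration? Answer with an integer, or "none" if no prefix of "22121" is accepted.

none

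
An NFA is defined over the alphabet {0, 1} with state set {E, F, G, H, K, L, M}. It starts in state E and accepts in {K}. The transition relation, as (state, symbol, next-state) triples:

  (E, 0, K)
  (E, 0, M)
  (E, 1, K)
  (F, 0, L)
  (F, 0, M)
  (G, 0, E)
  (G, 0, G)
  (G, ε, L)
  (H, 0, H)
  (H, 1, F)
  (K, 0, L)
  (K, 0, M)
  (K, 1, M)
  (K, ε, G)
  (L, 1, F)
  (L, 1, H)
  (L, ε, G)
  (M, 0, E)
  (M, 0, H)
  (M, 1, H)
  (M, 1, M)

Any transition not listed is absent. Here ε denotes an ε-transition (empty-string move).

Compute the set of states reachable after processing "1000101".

{F, G, H, K, L, M}

Start in {E}.
Read '1': {E} → {G, K, L}.
Read '0': {G, K, L} → {E, G, L, M}.
Read '0': {E, G, L, M} → {E, G, H, K, L, M}.
Read '0': {E, G, H, K, L, M} → {E, G, H, K, L, M}.
Read '1': {E, G, H, K, L, M} → {F, G, H, K, L, M}.
Read '0': {F, G, H, K, L, M} → {E, G, H, L, M}.
Read '1': {E, G, H, L, M} → {F, G, H, K, L, M}.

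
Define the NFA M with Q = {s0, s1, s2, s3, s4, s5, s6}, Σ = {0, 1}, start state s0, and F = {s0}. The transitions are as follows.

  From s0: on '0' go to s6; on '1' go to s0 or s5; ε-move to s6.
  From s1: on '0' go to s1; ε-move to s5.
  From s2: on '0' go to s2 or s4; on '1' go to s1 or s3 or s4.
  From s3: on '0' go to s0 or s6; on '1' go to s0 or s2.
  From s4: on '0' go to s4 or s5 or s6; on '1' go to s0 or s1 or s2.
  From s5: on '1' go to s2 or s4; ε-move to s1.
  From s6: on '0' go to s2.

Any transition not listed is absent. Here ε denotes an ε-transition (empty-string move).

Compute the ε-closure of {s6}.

{s6}

Begin with {s6}.
No ε-moves leave this set, so the closure equals the set itself.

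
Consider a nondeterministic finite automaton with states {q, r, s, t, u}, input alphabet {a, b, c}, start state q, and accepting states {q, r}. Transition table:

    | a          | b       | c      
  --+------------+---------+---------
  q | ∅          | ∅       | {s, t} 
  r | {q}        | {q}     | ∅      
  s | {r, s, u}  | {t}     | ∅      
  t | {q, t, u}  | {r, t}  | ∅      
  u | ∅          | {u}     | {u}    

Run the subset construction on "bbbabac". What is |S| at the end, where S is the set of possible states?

0

Start in {q}.
Read 'b': q→∅; now ∅.
The set is empty and remains empty for the remaining 6 symbols.
That set has 0 states.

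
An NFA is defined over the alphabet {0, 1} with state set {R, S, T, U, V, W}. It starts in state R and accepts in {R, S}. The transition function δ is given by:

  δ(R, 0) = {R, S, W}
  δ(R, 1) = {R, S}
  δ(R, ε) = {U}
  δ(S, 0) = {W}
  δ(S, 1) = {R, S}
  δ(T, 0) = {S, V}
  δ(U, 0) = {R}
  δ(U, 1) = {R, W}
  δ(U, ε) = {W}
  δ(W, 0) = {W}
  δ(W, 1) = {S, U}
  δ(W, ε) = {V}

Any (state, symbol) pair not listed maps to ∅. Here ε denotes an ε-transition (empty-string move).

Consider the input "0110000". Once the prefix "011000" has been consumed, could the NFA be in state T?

Start: ε-closure({R}) = {R, U, V, W}.
Read '0': R→{R, S, W}, U→{R}, V→∅, W→{W}; union {R, S, W}; ε-closure = {R, S, U, V, W}.
Read '1': R→{R, S}, S→{R, S}, U→{R, W}, V→∅, W→{S, U}; union {R, S, U, W}; ε-closure = {R, S, U, V, W}.
Read '1': R→{R, S}, S→{R, S}, U→{R, W}, V→∅, W→{S, U}; union {R, S, U, W}; ε-closure = {R, S, U, V, W}.
Read '0': R→{R, S, W}, S→{W}, U→{R}, V→∅, W→{W}; union {R, S, W}; ε-closure = {R, S, U, V, W}.
Read '0': R→{R, S, W}, S→{W}, U→{R}, V→∅, W→{W}; union {R, S, W}; ε-closure = {R, S, U, V, W}.
Read '0': R→{R, S, W}, S→{W}, U→{R}, V→∅, W→{W}; union {R, S, W}; ε-closure = {R, S, U, V, W}.
State T is not in {R, S, U, V, W}.

No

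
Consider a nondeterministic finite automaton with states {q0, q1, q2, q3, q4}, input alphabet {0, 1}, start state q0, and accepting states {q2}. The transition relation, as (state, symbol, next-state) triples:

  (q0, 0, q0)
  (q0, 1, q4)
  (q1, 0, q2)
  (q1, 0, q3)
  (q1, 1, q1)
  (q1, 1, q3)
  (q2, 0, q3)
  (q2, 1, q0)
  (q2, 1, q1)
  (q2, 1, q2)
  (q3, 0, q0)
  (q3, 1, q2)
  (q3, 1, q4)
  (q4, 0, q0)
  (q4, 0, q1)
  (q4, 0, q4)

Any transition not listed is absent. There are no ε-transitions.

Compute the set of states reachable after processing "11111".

Start in {q0}.
Read '1': q0→{q4}; now {q4}.
Read '1': q4→∅; now ∅.
The set is empty and remains empty for the remaining 3 symbols.

∅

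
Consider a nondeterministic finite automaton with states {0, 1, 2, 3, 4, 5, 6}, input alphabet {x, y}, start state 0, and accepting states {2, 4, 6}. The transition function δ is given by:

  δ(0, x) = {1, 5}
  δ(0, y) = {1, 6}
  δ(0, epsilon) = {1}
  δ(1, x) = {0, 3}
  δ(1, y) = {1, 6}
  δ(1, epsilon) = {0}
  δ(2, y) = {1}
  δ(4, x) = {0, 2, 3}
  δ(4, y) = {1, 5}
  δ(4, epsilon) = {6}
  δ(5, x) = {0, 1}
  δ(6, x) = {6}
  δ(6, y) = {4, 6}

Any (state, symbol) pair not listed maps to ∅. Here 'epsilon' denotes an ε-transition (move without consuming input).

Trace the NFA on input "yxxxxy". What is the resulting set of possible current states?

{0, 1, 4, 6}

Start: ε-closure({0}) = {0, 1}.
Read 'y': {0, 1} → {0, 1, 6}.
Read 'x': {0, 1, 6} → {0, 1, 3, 5, 6}.
Read 'x': {0, 1, 3, 5, 6} → {0, 1, 3, 5, 6}.
Read 'x': {0, 1, 3, 5, 6} → {0, 1, 3, 5, 6}.
Read 'x': {0, 1, 3, 5, 6} → {0, 1, 3, 5, 6}.
Read 'y': {0, 1, 3, 5, 6} → {0, 1, 4, 6}.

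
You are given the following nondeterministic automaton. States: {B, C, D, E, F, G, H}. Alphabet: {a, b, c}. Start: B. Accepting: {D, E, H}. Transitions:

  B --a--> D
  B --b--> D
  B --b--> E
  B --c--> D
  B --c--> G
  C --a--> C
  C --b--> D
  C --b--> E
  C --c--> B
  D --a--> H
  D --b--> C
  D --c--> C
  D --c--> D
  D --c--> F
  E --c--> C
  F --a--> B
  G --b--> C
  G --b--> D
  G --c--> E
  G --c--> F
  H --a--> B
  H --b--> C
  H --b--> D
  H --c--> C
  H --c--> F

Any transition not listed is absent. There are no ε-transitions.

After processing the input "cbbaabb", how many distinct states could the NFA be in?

1

Start in {B}.
Read 'c': {B} → {D, G}.
Read 'b': {D, G} → {C, D}.
Read 'b': {C, D} → {C, D, E}.
Read 'a': {C, D, E} → {C, H}.
Read 'a': {C, H} → {B, C}.
Read 'b': {B, C} → {D, E}.
Read 'b': {D, E} → {C}.
That set has 1 state.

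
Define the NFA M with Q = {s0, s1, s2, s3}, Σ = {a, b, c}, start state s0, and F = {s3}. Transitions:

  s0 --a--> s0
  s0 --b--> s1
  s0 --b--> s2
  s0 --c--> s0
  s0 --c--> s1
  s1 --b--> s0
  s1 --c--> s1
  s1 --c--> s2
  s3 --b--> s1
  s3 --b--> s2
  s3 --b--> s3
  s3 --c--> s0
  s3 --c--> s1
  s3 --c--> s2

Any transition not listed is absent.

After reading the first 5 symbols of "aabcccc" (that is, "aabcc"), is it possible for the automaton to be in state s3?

No

Start in {s0}.
Read 'a': {s0} → {s0}.
Read 'a': {s0} → {s0}.
Read 'b': {s0} → {s1, s2}.
Read 'c': {s1, s2} → {s1, s2}.
Read 'c': {s1, s2} → {s1, s2}.
State s3 is not in {s1, s2}.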